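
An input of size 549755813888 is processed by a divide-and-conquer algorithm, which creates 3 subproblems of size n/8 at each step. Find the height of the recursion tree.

For divide and conquer with division factor 8:

Problem sizes at each level:
Level 0: 549755813888
Level 1: 68719476736
Level 2: 8589934592
Level 3: 1073741824
Level 4: 134217728
Level 5: 16777216
Level 6: 2097152
Level 7: 262144
Level 8: 32768
Level 9: 4096
Level 10: 512
Level 11: 64
Level 12: 8
Level 13: 1

The root is level 0 and the size-1 base case is level 13 (the tree spans levels 0 through 13, i.e. 14 levels counting the root), so the depth is the number of divisions: log_8(549755813888) = 13

The recursion tree depth is log_8(549755813888) = 13. At each level, the problem size is divided by 8, so it takes 13 divisions to reduce to a base case of size 1. The algorithm makes 3 recursive calls at each level.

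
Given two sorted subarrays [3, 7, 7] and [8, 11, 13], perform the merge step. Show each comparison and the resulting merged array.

Merging process:

Compare 3 vs 8: take 3 from left. Merged: [3]
Compare 7 vs 8: take 7 from left. Merged: [3, 7]
Compare 7 vs 8: take 7 from left. Merged: [3, 7, 7]
Append remaining from right: [8, 11, 13]. Merged: [3, 7, 7, 8, 11, 13]

Final merged array: [3, 7, 7, 8, 11, 13]
Total comparisons: 3

The merged array is [3, 7, 7, 8, 11, 13], requiring 3 comparisons. The merge step runs in O(n) time where n is the total number of elements.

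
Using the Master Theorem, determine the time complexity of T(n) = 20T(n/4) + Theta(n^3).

Master Theorem for T(n) = 20T(n/4) + O(n^3):

a = 20, b = 4, c = 3
log_b(a) = log_4(20) = 2.1610

Case 3: c = 3 > log_4(20) = 2.1610
T(n) = O(n^3) = O(n^3)

For T(n) = 20T(n/4) + O(n^3): log_4(20) = 2.1610. This is Case 3 of the Master Theorem (c > log_b(a), work dominated by root), giving O(n^3).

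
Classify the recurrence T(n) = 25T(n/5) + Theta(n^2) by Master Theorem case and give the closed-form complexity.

Master Theorem for T(n) = 25T(n/5) + O(n^2):

a = 25, b = 5, c = 2
log_b(a) = log_5(25) = 2.0000

Case 2: c = 2 = log_5(25) = 2.0000
T(n) = O(n^2 log n) = O(n^2 log n)

For T(n) = 25T(n/5) + O(n^2): log_5(25) = 2.0000. This is Case 2 of the Master Theorem (c = log_b(a), equal work at all levels), giving O(n^2 log n).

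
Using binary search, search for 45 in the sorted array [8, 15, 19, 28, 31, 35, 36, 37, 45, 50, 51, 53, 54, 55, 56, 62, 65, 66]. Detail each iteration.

Binary search for 45 in [8, 15, 19, 28, 31, 35, 36, 37, 45, 50, 51, 53, 54, 55, 56, 62, 65, 66]:

lo=0, hi=17, mid=8, arr[mid]=45 -> Found target at index 8!

Binary search finds 45 at index 8 after 1 comparisons. The search repeatedly halves the search space by comparing with the middle element.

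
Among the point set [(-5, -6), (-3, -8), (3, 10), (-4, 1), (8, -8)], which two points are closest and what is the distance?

Computing all pairwise distances among 5 points:

d((-5, -6), (-3, -8)) = 2.8284 <-- minimum
d((-5, -6), (3, 10)) = 17.8885
d((-5, -6), (-4, 1)) = 7.0711
d((-5, -6), (8, -8)) = 13.1529
d((-3, -8), (3, 10)) = 18.9737
d((-3, -8), (-4, 1)) = 9.0554
d((-3, -8), (8, -8)) = 11.0
d((3, 10), (-4, 1)) = 11.4018
d((3, 10), (8, -8)) = 18.6815
d((-4, 1), (8, -8)) = 15.0

Closest pair: (-5, -6) and (-3, -8) with distance 2.8284

The closest pair is (-5, -6) and (-3, -8) with Euclidean distance 2.8284. For 5 points, brute-force pairwise comparison is shown above. For large n, the divide-and-conquer algorithm (sort by x, recurse on halves, check the dividing strip) achieves O(n log n).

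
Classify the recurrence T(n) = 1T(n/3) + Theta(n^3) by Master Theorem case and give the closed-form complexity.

Master Theorem for T(n) = 1T(n/3) + O(n^3):

a = 1, b = 3, c = 3
log_b(a) = log_3(1) = 0.0000

Case 3: c = 3 > log_3(1) = 0.0000
T(n) = O(n^3) = O(n^3)

For T(n) = 1T(n/3) + O(n^3): log_3(1) = 0.0000. This is Case 3 of the Master Theorem (c > log_b(a), work dominated by root), giving O(n^3).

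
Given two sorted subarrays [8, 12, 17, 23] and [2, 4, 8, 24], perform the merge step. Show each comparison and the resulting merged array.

Merging process:

Compare 8 vs 2: take 2 from right. Merged: [2]
Compare 8 vs 4: take 4 from right. Merged: [2, 4]
Compare 8 vs 8: take 8 from left. Merged: [2, 4, 8]
Compare 12 vs 8: take 8 from right. Merged: [2, 4, 8, 8]
Compare 12 vs 24: take 12 from left. Merged: [2, 4, 8, 8, 12]
Compare 17 vs 24: take 17 from left. Merged: [2, 4, 8, 8, 12, 17]
Compare 23 vs 24: take 23 from left. Merged: [2, 4, 8, 8, 12, 17, 23]
Append remaining from right: [24]. Merged: [2, 4, 8, 8, 12, 17, 23, 24]

Final merged array: [2, 4, 8, 8, 12, 17, 23, 24]
Total comparisons: 7

The merged array is [2, 4, 8, 8, 12, 17, 23, 24], requiring 7 comparisons. The merge step runs in O(n) time where n is the total number of elements.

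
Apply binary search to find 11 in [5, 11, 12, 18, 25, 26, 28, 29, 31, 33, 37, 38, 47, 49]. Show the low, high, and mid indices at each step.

Binary search for 11 in [5, 11, 12, 18, 25, 26, 28, 29, 31, 33, 37, 38, 47, 49]:

lo=0, hi=13, mid=6, arr[mid]=28 -> 28 > 11, search left half
lo=0, hi=5, mid=2, arr[mid]=12 -> 12 > 11, search left half
lo=0, hi=1, mid=0, arr[mid]=5 -> 5 < 11, search right half
lo=1, hi=1, mid=1, arr[mid]=11 -> Found target at index 1!

Binary search finds 11 at index 1 after 4 comparisons. The search repeatedly halves the search space by comparing with the middle element.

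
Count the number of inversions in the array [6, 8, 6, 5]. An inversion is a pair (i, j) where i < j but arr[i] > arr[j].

Finding inversions in [6, 8, 6, 5]:

(0, 3): arr[0]=6 > arr[3]=5
(1, 2): arr[1]=8 > arr[2]=6
(1, 3): arr[1]=8 > arr[3]=5
(2, 3): arr[2]=6 > arr[3]=5

Total inversions: 4

The array has 4 inversion(s): (0,3), (1,2), (1,3), (2,3). Each pair (i,j) satisfies i < j and arr[i] > arr[j].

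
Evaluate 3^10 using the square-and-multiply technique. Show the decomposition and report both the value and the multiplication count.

Computing 3^10 by squaring (build up from 3^1; each line after the first costs one multiplication):

3^1 = 3
3^2 = (3^1)^2 = 3^2 = 9
3^4 = (3^2)^2 = 9^2 = 81
3^5 = 3 * 3^4 = 3 * 81 = 243
3^10 = (3^5)^2 = 243^2 = 59049

Result: 59049
Multiplications needed: 4 (4 lines after 3^1)

3^10 = 59049. Using exponentiation by squaring, this requires 4 multiplications. The key idea: if the exponent is even, square the half-power; if odd, multiply by the base once.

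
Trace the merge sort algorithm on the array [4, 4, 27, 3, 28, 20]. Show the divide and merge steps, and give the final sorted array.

Merge sort trace:

Split: [4, 4, 27, 3, 28, 20] -> [4, 4, 27] and [3, 28, 20]
  Split: [4, 4, 27] -> [4] and [4, 27]
    Split: [4, 27] -> [4] and [27]
    Merge: [4] + [27] -> [4, 27]
  Merge: [4] + [4, 27] -> [4, 4, 27]
  Split: [3, 28, 20] -> [3] and [28, 20]
    Split: [28, 20] -> [28] and [20]
    Merge: [28] + [20] -> [20, 28]
  Merge: [3] + [20, 28] -> [3, 20, 28]
Merge: [4, 4, 27] + [3, 20, 28] -> [3, 4, 4, 20, 27, 28]

Final sorted array: [3, 4, 4, 20, 27, 28]

The merge sort proceeds by recursively splitting the array and merging sorted halves.
After all merges, the sorted array is [3, 4, 4, 20, 27, 28].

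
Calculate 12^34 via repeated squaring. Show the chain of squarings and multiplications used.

Computing 12^34 by squaring (build up from 12^1; each line after the first costs one multiplication):

12^1 = 12
12^2 = (12^1)^2 = 12^2 = 144
12^4 = (12^2)^2 = 144^2 = 20736
12^8 = (12^4)^2 = 20736^2 = 429981696
12^16 = (12^8)^2 = 429981696^2 = 184884258895036416
12^17 = 12 * 12^16 = 12 * 184884258895036416 = 2218611106740436992
12^34 = (12^17)^2 = 2218611106740436992^2 = 4922235242952026704037113243122008064

Result: 4922235242952026704037113243122008064
Multiplications needed: 6 (6 lines after 12^1)

12^34 = 4922235242952026704037113243122008064. Using exponentiation by squaring, this requires 6 multiplications. The key idea: if the exponent is even, square the half-power; if odd, multiply by the base once.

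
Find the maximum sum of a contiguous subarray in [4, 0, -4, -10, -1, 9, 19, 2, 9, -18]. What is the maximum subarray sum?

Using Kadane's algorithm on [4, 0, -4, -10, -1, 9, 19, 2, 9, -18]:

Scanning through the array:
Position 1 (value 0): max_ending_here = 4, max_so_far = 4
Position 2 (value -4): max_ending_here = 0, max_so_far = 4
Position 3 (value -10): max_ending_here = -10, max_so_far = 4
Position 4 (value -1): max_ending_here = -1, max_so_far = 4
Position 5 (value 9): max_ending_here = 9, max_so_far = 9
Position 6 (value 19): max_ending_here = 28, max_so_far = 28
Position 7 (value 2): max_ending_here = 30, max_so_far = 30
Position 8 (value 9): max_ending_here = 39, max_so_far = 39
Position 9 (value -18): max_ending_here = 21, max_so_far = 39

Maximum subarray: [9, 19, 2, 9]
Maximum sum: 39

The maximum subarray is [9, 19, 2, 9] with sum 39. This subarray runs from index 5 to index 8.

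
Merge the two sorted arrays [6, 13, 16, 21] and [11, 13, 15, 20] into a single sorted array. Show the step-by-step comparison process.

Merging process:

Compare 6 vs 11: take 6 from left. Merged: [6]
Compare 13 vs 11: take 11 from right. Merged: [6, 11]
Compare 13 vs 13: take 13 from left. Merged: [6, 11, 13]
Compare 16 vs 13: take 13 from right. Merged: [6, 11, 13, 13]
Compare 16 vs 15: take 15 from right. Merged: [6, 11, 13, 13, 15]
Compare 16 vs 20: take 16 from left. Merged: [6, 11, 13, 13, 15, 16]
Compare 21 vs 20: take 20 from right. Merged: [6, 11, 13, 13, 15, 16, 20]
Append remaining from left: [21]. Merged: [6, 11, 13, 13, 15, 16, 20, 21]

Final merged array: [6, 11, 13, 13, 15, 16, 20, 21]
Total comparisons: 7

The merged array is [6, 11, 13, 13, 15, 16, 20, 21], requiring 7 comparisons. The merge step runs in O(n) time where n is the total number of elements.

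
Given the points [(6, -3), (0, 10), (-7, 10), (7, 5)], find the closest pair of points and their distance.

Computing all pairwise distances among 4 points:

d((6, -3), (0, 10)) = 14.3178
d((6, -3), (-7, 10)) = 18.3848
d((6, -3), (7, 5)) = 8.0623
d((0, 10), (-7, 10)) = 7.0 <-- minimum
d((0, 10), (7, 5)) = 8.6023
d((-7, 10), (7, 5)) = 14.8661

Closest pair: (0, 10) and (-7, 10) with distance 7.0

The closest pair is (0, 10) and (-7, 10) with Euclidean distance 7.0. For 4 points, brute-force pairwise comparison is shown above. For large n, the divide-and-conquer algorithm (sort by x, recurse on halves, check the dividing strip) achieves O(n log n).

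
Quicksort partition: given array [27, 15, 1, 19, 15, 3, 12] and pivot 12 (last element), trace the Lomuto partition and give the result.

Lomuto partition with pivot = 12:

Initial array: [27, 15, 1, 19, 15, 3, 12]

arr[0]=27 > 12: no swap
arr[1]=15 > 12: no swap
arr[2]=1 <= 12: swap with position 0, array becomes [1, 15, 27, 19, 15, 3, 12]
arr[3]=19 > 12: no swap
arr[4]=15 > 12: no swap
arr[5]=3 <= 12: swap with position 1, array becomes [1, 3, 27, 19, 15, 15, 12]

Place pivot at position 2: [1, 3, 12, 19, 15, 15, 27]
Pivot position: 2

After partitioning with pivot 12, the array becomes [1, 3, 12, 19, 15, 15, 27]. The pivot is placed at index 2. All elements to the left of the pivot are <= 12, and all elements to the right are > 12.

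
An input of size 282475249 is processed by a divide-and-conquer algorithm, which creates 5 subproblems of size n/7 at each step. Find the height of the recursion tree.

For divide and conquer with division factor 7:

Problem sizes at each level:
Level 0: 282475249
Level 1: 40353607
Level 2: 5764801
Level 3: 823543
Level 4: 117649
Level 5: 16807
Level 6: 2401
Level 7: 343
Level 8: 49
Level 9: 7
Level 10: 1

The root is level 0 and the size-1 base case is level 10 (the tree spans levels 0 through 10, i.e. 11 levels counting the root), so the depth is the number of divisions: log_7(282475249) = 10

The recursion tree depth is log_7(282475249) = 10. At each level, the problem size is divided by 7, so it takes 10 divisions to reduce to a base case of size 1. The algorithm makes 5 recursive calls at each level.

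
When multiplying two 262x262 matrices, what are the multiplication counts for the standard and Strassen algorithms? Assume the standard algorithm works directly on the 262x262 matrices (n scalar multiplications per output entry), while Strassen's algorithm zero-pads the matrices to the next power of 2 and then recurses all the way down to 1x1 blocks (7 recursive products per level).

Matrix multiplication for 262x262 matrices:

Strassen's algorithm requires power-of-2 dimensions. Pad 262x262 to 512x512 (next power of 2).

Standard algorithm: 262^3 = 17984728 multiplications
Strassen's algorithm: 7^(log2(512)) = 7^9 = 40353607 multiplications
Difference: 17984728 - 40353607 = -22368879 (Strassen uses MORE here due to padding overhead — for small or just-over-power-of-2 n, padding can outweigh the per-level savings)

Standard: 17984728 multiplications (262^3). Strassen: 40353607 multiplications (7^9, after padding to 512x512). Strassen reduces 8 recursive multiplications to 7 at each level.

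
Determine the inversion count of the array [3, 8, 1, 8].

Finding inversions in [3, 8, 1, 8]:

(0, 2): arr[0]=3 > arr[2]=1
(1, 2): arr[1]=8 > arr[2]=1

Total inversions: 2

The array has 2 inversion(s): (0,2), (1,2). Each pair (i,j) satisfies i < j and arr[i] > arr[j].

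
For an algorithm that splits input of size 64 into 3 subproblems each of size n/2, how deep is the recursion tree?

For divide and conquer with division factor 2:

Problem sizes at each level:
Level 0: 64
Level 1: 32
Level 2: 16
Level 3: 8
Level 4: 4
Level 5: 2
Level 6: 1

The root is level 0 and the size-1 base case is level 6 (the tree spans levels 0 through 6, i.e. 7 levels counting the root), so the depth is the number of divisions: log_2(64) = 6

The recursion tree depth is log_2(64) = 6. At each level, the problem size is divided by 2, so it takes 6 divisions to reduce to a base case of size 1. The algorithm makes 3 recursive calls at each level.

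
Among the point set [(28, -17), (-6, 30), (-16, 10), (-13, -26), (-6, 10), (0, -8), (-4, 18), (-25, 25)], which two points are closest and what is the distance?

Computing all pairwise distances among 8 points:

d((28, -17), (-6, 30)) = 58.0086
d((28, -17), (-16, 10)) = 51.6236
d((28, -17), (-13, -26)) = 41.9762
d((28, -17), (-6, 10)) = 43.4166
d((28, -17), (0, -8)) = 29.4109
d((28, -17), (-4, 18)) = 47.4236
d((28, -17), (-25, 25)) = 67.624
d((-6, 30), (-16, 10)) = 22.3607
d((-6, 30), (-13, -26)) = 56.4358
d((-6, 30), (-6, 10)) = 20.0
d((-6, 30), (0, -8)) = 38.4708
d((-6, 30), (-4, 18)) = 12.1655
d((-6, 30), (-25, 25)) = 19.6469
d((-16, 10), (-13, -26)) = 36.1248
d((-16, 10), (-6, 10)) = 10.0
d((-16, 10), (0, -8)) = 24.0832
d((-16, 10), (-4, 18)) = 14.4222
d((-16, 10), (-25, 25)) = 17.4929
d((-13, -26), (-6, 10)) = 36.6742
d((-13, -26), (0, -8)) = 22.2036
d((-13, -26), (-4, 18)) = 44.911
d((-13, -26), (-25, 25)) = 52.3927
d((-6, 10), (0, -8)) = 18.9737
d((-6, 10), (-4, 18)) = 8.2462 <-- minimum
d((-6, 10), (-25, 25)) = 24.2074
d((0, -8), (-4, 18)) = 26.3059
d((0, -8), (-25, 25)) = 41.4005
d((-4, 18), (-25, 25)) = 22.1359

Closest pair: (-6, 10) and (-4, 18) with distance 8.2462

The closest pair is (-6, 10) and (-4, 18) with Euclidean distance 8.2462. For 8 points, brute-force pairwise comparison is shown above. For large n, the divide-and-conquer algorithm (sort by x, recurse on halves, check the dividing strip) achieves O(n log n).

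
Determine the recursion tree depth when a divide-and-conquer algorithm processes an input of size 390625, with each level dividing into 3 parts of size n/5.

For divide and conquer with division factor 5:

Problem sizes at each level:
Level 0: 390625
Level 1: 78125
Level 2: 15625
Level 3: 3125
Level 4: 625
Level 5: 125
Level 6: 25
Level 7: 5
Level 8: 1

The root is level 0 and the size-1 base case is level 8 (the tree spans levels 0 through 8, i.e. 9 levels counting the root), so the depth is the number of divisions: log_5(390625) = 8

The recursion tree depth is log_5(390625) = 8. At each level, the problem size is divided by 5, so it takes 8 divisions to reduce to a base case of size 1. The algorithm makes 3 recursive calls at each level.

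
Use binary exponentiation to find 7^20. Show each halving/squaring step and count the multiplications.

Computing 7^20 by squaring (build up from 7^1; each line after the first costs one multiplication):

7^1 = 7
7^2 = (7^1)^2 = 7^2 = 49
7^4 = (7^2)^2 = 49^2 = 2401
7^5 = 7 * 7^4 = 7 * 2401 = 16807
7^10 = (7^5)^2 = 16807^2 = 282475249
7^20 = (7^10)^2 = 282475249^2 = 79792266297612001

Result: 79792266297612001
Multiplications needed: 5 (5 lines after 7^1)

7^20 = 79792266297612001. Using exponentiation by squaring, this requires 5 multiplications. The key idea: if the exponent is even, square the half-power; if odd, multiply by the base once.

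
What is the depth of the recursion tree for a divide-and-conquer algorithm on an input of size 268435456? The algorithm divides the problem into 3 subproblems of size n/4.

For divide and conquer with division factor 4:

Problem sizes at each level:
Level 0: 268435456
Level 1: 67108864
Level 2: 16777216
Level 3: 4194304
Level 4: 1048576
Level 5: 262144
Level 6: 65536
Level 7: 16384
Level 8: 4096
Level 9: 1024
Level 10: 256
Level 11: 64
Level 12: 16
Level 13: 4
Level 14: 1

The root is level 0 and the size-1 base case is level 14 (the tree spans levels 0 through 14, i.e. 15 levels counting the root), so the depth is the number of divisions: log_4(268435456) = 14

The recursion tree depth is log_4(268435456) = 14. At each level, the problem size is divided by 4, so it takes 14 divisions to reduce to a base case of size 1. The algorithm makes 3 recursive calls at each level.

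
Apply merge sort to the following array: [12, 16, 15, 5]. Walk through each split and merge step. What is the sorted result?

Merge sort trace:

Split: [12, 16, 15, 5] -> [12, 16] and [15, 5]
  Split: [12, 16] -> [12] and [16]
  Merge: [12] + [16] -> [12, 16]
  Split: [15, 5] -> [15] and [5]
  Merge: [15] + [5] -> [5, 15]
Merge: [12, 16] + [5, 15] -> [5, 12, 15, 16]

Final sorted array: [5, 12, 15, 16]

The merge sort proceeds by recursively splitting the array and merging sorted halves.
After all merges, the sorted array is [5, 12, 15, 16].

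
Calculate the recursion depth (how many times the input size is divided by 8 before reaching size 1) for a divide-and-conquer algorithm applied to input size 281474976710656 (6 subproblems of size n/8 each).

For divide and conquer with division factor 8:

Problem sizes at each level:
Level 0: 281474976710656
Level 1: 35184372088832
Level 2: 4398046511104
Level 3: 549755813888
Level 4: 68719476736
Level 5: 8589934592
Level 6: 1073741824
Level 7: 134217728
Level 8: 16777216
Level 9: 2097152
Level 10: 262144
Level 11: 32768
Level 12: 4096
Level 13: 512
Level 14: 64
Level 15: 8
Level 16: 1

The root is level 0 and the size-1 base case is level 16 (the tree spans levels 0 through 16, i.e. 17 levels counting the root), so the depth is the number of divisions: log_8(281474976710656) = 16

The recursion tree depth is log_8(281474976710656) = 16. At each level, the problem size is divided by 8, so it takes 16 divisions to reduce to a base case of size 1. The algorithm makes 6 recursive calls at each level.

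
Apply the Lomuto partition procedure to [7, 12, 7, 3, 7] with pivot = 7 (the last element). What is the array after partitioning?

Lomuto partition with pivot = 7:

Initial array: [7, 12, 7, 3, 7]

arr[0]=7 <= 7: swap with position 0, array becomes [7, 12, 7, 3, 7]
arr[1]=12 > 7: no swap
arr[2]=7 <= 7: swap with position 1, array becomes [7, 7, 12, 3, 7]
arr[3]=3 <= 7: swap with position 2, array becomes [7, 7, 3, 12, 7]

Place pivot at position 3: [7, 7, 3, 7, 12]
Pivot position: 3

After partitioning with pivot 7, the array becomes [7, 7, 3, 7, 12]. The pivot is placed at index 3. All elements to the left of the pivot are <= 7, and all elements to the right are > 7.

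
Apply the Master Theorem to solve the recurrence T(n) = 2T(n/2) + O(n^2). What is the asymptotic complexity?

Master Theorem for T(n) = 2T(n/2) + O(n^2):

a = 2, b = 2, c = 2
log_b(a) = log_2(2) = 1.0000

Case 3: c = 2 > log_2(2) = 1.0000
T(n) = O(n^2) = O(n^2)

For T(n) = 2T(n/2) + O(n^2): log_2(2) = 1.0000. This is Case 3 of the Master Theorem (c > log_b(a), work dominated by root), giving O(n^2).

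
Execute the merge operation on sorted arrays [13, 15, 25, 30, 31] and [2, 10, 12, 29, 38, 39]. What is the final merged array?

Merging process:

Compare 13 vs 2: take 2 from right. Merged: [2]
Compare 13 vs 10: take 10 from right. Merged: [2, 10]
Compare 13 vs 12: take 12 from right. Merged: [2, 10, 12]
Compare 13 vs 29: take 13 from left. Merged: [2, 10, 12, 13]
Compare 15 vs 29: take 15 from left. Merged: [2, 10, 12, 13, 15]
Compare 25 vs 29: take 25 from left. Merged: [2, 10, 12, 13, 15, 25]
Compare 30 vs 29: take 29 from right. Merged: [2, 10, 12, 13, 15, 25, 29]
Compare 30 vs 38: take 30 from left. Merged: [2, 10, 12, 13, 15, 25, 29, 30]
Compare 31 vs 38: take 31 from left. Merged: [2, 10, 12, 13, 15, 25, 29, 30, 31]
Append remaining from right: [38, 39]. Merged: [2, 10, 12, 13, 15, 25, 29, 30, 31, 38, 39]

Final merged array: [2, 10, 12, 13, 15, 25, 29, 30, 31, 38, 39]
Total comparisons: 9

The merged array is [2, 10, 12, 13, 15, 25, 29, 30, 31, 38, 39], requiring 9 comparisons. The merge step runs in O(n) time where n is the total number of elements.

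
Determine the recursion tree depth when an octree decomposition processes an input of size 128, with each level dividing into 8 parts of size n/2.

For divide and conquer with division factor 2:

Problem sizes at each level:
Level 0: 128
Level 1: 64
Level 2: 32
Level 3: 16
Level 4: 8
Level 5: 4
Level 6: 2
Level 7: 1

The root is level 0 and the size-1 base case is level 7 (the tree spans levels 0 through 7, i.e. 8 levels counting the root), so the depth is the number of divisions: log_2(128) = 7

The recursion tree depth is log_2(128) = 7. At each level, the problem size is divided by 2, so it takes 7 divisions to reduce to a base case of size 1. The algorithm makes 8 recursive calls at each level.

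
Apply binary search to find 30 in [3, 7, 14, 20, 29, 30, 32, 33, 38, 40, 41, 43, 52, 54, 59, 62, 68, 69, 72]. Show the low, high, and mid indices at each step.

Binary search for 30 in [3, 7, 14, 20, 29, 30, 32, 33, 38, 40, 41, 43, 52, 54, 59, 62, 68, 69, 72]:

lo=0, hi=18, mid=9, arr[mid]=40 -> 40 > 30, search left half
lo=0, hi=8, mid=4, arr[mid]=29 -> 29 < 30, search right half
lo=5, hi=8, mid=6, arr[mid]=32 -> 32 > 30, search left half
lo=5, hi=5, mid=5, arr[mid]=30 -> Found target at index 5!

Binary search finds 30 at index 5 after 4 comparisons. The search repeatedly halves the search space by comparing with the middle element.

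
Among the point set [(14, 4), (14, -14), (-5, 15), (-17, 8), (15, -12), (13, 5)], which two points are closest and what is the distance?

Computing all pairwise distances among 6 points:

d((14, 4), (14, -14)) = 18.0
d((14, 4), (-5, 15)) = 21.9545
d((14, 4), (-17, 8)) = 31.257
d((14, 4), (15, -12)) = 16.0312
d((14, 4), (13, 5)) = 1.4142 <-- minimum
d((14, -14), (-5, 15)) = 34.6699
d((14, -14), (-17, 8)) = 38.0132
d((14, -14), (15, -12)) = 2.2361
d((14, -14), (13, 5)) = 19.0263
d((-5, 15), (-17, 8)) = 13.8924
d((-5, 15), (15, -12)) = 33.6006
d((-5, 15), (13, 5)) = 20.5913
d((-17, 8), (15, -12)) = 37.7359
d((-17, 8), (13, 5)) = 30.1496
d((15, -12), (13, 5)) = 17.1172

Closest pair: (14, 4) and (13, 5) with distance 1.4142

The closest pair is (14, 4) and (13, 5) with Euclidean distance 1.4142. For 6 points, brute-force pairwise comparison is shown above. For large n, the divide-and-conquer algorithm (sort by x, recurse on halves, check the dividing strip) achieves O(n log n).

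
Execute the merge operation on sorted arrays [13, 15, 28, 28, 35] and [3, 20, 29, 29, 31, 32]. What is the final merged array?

Merging process:

Compare 13 vs 3: take 3 from right. Merged: [3]
Compare 13 vs 20: take 13 from left. Merged: [3, 13]
Compare 15 vs 20: take 15 from left. Merged: [3, 13, 15]
Compare 28 vs 20: take 20 from right. Merged: [3, 13, 15, 20]
Compare 28 vs 29: take 28 from left. Merged: [3, 13, 15, 20, 28]
Compare 28 vs 29: take 28 from left. Merged: [3, 13, 15, 20, 28, 28]
Compare 35 vs 29: take 29 from right. Merged: [3, 13, 15, 20, 28, 28, 29]
Compare 35 vs 29: take 29 from right. Merged: [3, 13, 15, 20, 28, 28, 29, 29]
Compare 35 vs 31: take 31 from right. Merged: [3, 13, 15, 20, 28, 28, 29, 29, 31]
Compare 35 vs 32: take 32 from right. Merged: [3, 13, 15, 20, 28, 28, 29, 29, 31, 32]
Append remaining from left: [35]. Merged: [3, 13, 15, 20, 28, 28, 29, 29, 31, 32, 35]

Final merged array: [3, 13, 15, 20, 28, 28, 29, 29, 31, 32, 35]
Total comparisons: 10

The merged array is [3, 13, 15, 20, 28, 28, 29, 29, 31, 32, 35], requiring 10 comparisons. The merge step runs in O(n) time where n is the total number of elements.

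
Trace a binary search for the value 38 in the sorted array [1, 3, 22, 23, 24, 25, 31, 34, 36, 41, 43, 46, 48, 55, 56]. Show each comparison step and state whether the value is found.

Binary search for 38 in [1, 3, 22, 23, 24, 25, 31, 34, 36, 41, 43, 46, 48, 55, 56]:

lo=0, hi=14, mid=7, arr[mid]=34 -> 34 < 38, search right half
lo=8, hi=14, mid=11, arr[mid]=46 -> 46 > 38, search left half
lo=8, hi=10, mid=9, arr[mid]=41 -> 41 > 38, search left half
lo=8, hi=8, mid=8, arr[mid]=36 -> 36 < 38, search right half
lo=9 > hi=8, target 38 not found

Binary search determines that 38 is not in the array after 4 comparisons. The search space was exhausted without finding the target.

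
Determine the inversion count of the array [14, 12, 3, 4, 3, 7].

Finding inversions in [14, 12, 3, 4, 3, 7]:

(0, 1): arr[0]=14 > arr[1]=12
(0, 2): arr[0]=14 > arr[2]=3
(0, 3): arr[0]=14 > arr[3]=4
(0, 4): arr[0]=14 > arr[4]=3
(0, 5): arr[0]=14 > arr[5]=7
(1, 2): arr[1]=12 > arr[2]=3
(1, 3): arr[1]=12 > arr[3]=4
(1, 4): arr[1]=12 > arr[4]=3
(1, 5): arr[1]=12 > arr[5]=7
(3, 4): arr[3]=4 > arr[4]=3

Total inversions: 10

The array has 10 inversion(s): (0,1), (0,2), (0,3), (0,4), (0,5), (1,2), (1,3), (1,4), (1,5), (3,4). Each pair (i,j) satisfies i < j and arr[i] > arr[j].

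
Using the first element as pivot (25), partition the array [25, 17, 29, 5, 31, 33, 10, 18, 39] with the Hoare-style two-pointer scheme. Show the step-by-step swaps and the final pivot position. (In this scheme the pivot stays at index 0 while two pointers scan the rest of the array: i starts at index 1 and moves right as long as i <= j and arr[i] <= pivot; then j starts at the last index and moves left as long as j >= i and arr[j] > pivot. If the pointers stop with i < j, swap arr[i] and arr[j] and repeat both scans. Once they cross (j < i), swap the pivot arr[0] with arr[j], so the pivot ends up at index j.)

Hoare-style two-pointer partition with pivot = 25:

Initial array: [25, 17, 29, 5, 31, 33, 10, 18, 39]

Pointers start at i = 1, j = 8.
i stops at index 2 (arr[2]=29 > 25), j stops at index 7 (arr[7]=18 <= 25): swap arr[2] and arr[7], array becomes [25, 17, 18, 5, 31, 33, 10, 29, 39]
i stops at index 4 (arr[4]=31 > 25), j stops at index 6 (arr[6]=10 <= 25): swap arr[4] and arr[6], array becomes [25, 17, 18, 5, 10, 33, 31, 29, 39]
i ends at 5, j ends at 4: the pointers have crossed (j < i), so scanning stops.

Swap pivot arr[0] with arr[4] to place pivot at position 4: [10, 17, 18, 5, 25, 33, 31, 29, 39]
Pivot position: 4

After partitioning with pivot 25, the array becomes [10, 17, 18, 5, 25, 33, 31, 29, 39]. The pivot is placed at index 4. All elements to the left of the pivot are <= 25, and all elements to the right are > 25.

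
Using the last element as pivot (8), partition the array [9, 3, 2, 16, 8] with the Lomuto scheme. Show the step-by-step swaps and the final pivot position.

Lomuto partition with pivot = 8:

Initial array: [9, 3, 2, 16, 8]

arr[0]=9 > 8: no swap
arr[1]=3 <= 8: swap with position 0, array becomes [3, 9, 2, 16, 8]
arr[2]=2 <= 8: swap with position 1, array becomes [3, 2, 9, 16, 8]
arr[3]=16 > 8: no swap

Place pivot at position 2: [3, 2, 8, 16, 9]
Pivot position: 2

After partitioning with pivot 8, the array becomes [3, 2, 8, 16, 9]. The pivot is placed at index 2. All elements to the left of the pivot are <= 8, and all elements to the right are > 8.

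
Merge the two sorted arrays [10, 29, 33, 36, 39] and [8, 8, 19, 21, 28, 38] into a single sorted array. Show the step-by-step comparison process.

Merging process:

Compare 10 vs 8: take 8 from right. Merged: [8]
Compare 10 vs 8: take 8 from right. Merged: [8, 8]
Compare 10 vs 19: take 10 from left. Merged: [8, 8, 10]
Compare 29 vs 19: take 19 from right. Merged: [8, 8, 10, 19]
Compare 29 vs 21: take 21 from right. Merged: [8, 8, 10, 19, 21]
Compare 29 vs 28: take 28 from right. Merged: [8, 8, 10, 19, 21, 28]
Compare 29 vs 38: take 29 from left. Merged: [8, 8, 10, 19, 21, 28, 29]
Compare 33 vs 38: take 33 from left. Merged: [8, 8, 10, 19, 21, 28, 29, 33]
Compare 36 vs 38: take 36 from left. Merged: [8, 8, 10, 19, 21, 28, 29, 33, 36]
Compare 39 vs 38: take 38 from right. Merged: [8, 8, 10, 19, 21, 28, 29, 33, 36, 38]
Append remaining from left: [39]. Merged: [8, 8, 10, 19, 21, 28, 29, 33, 36, 38, 39]

Final merged array: [8, 8, 10, 19, 21, 28, 29, 33, 36, 38, 39]
Total comparisons: 10

The merged array is [8, 8, 10, 19, 21, 28, 29, 33, 36, 38, 39], requiring 10 comparisons. The merge step runs in O(n) time where n is the total number of elements.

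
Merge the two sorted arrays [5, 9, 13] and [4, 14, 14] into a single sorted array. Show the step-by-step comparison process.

Merging process:

Compare 5 vs 4: take 4 from right. Merged: [4]
Compare 5 vs 14: take 5 from left. Merged: [4, 5]
Compare 9 vs 14: take 9 from left. Merged: [4, 5, 9]
Compare 13 vs 14: take 13 from left. Merged: [4, 5, 9, 13]
Append remaining from right: [14, 14]. Merged: [4, 5, 9, 13, 14, 14]

Final merged array: [4, 5, 9, 13, 14, 14]
Total comparisons: 4

The merged array is [4, 5, 9, 13, 14, 14], requiring 4 comparisons. The merge step runs in O(n) time where n is the total number of elements.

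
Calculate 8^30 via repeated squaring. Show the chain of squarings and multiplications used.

Computing 8^30 by squaring (build up from 8^1; each line after the first costs one multiplication):

8^1 = 8
8^2 = (8^1)^2 = 8^2 = 64
8^3 = 8 * 8^2 = 8 * 64 = 512
8^6 = (8^3)^2 = 512^2 = 262144
8^7 = 8 * 8^6 = 8 * 262144 = 2097152
8^14 = (8^7)^2 = 2097152^2 = 4398046511104
8^15 = 8 * 8^14 = 8 * 4398046511104 = 35184372088832
8^30 = (8^15)^2 = 35184372088832^2 = 1237940039285380274899124224

Result: 1237940039285380274899124224
Multiplications needed: 7 (7 lines after 8^1)

8^30 = 1237940039285380274899124224. Using exponentiation by squaring, this requires 7 multiplications. The key idea: if the exponent is even, square the half-power; if odd, multiply by the base once.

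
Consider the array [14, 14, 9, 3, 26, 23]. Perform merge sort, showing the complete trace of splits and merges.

Merge sort trace:

Split: [14, 14, 9, 3, 26, 23] -> [14, 14, 9] and [3, 26, 23]
  Split: [14, 14, 9] -> [14] and [14, 9]
    Split: [14, 9] -> [14] and [9]
    Merge: [14] + [9] -> [9, 14]
  Merge: [14] + [9, 14] -> [9, 14, 14]
  Split: [3, 26, 23] -> [3] and [26, 23]
    Split: [26, 23] -> [26] and [23]
    Merge: [26] + [23] -> [23, 26]
  Merge: [3] + [23, 26] -> [3, 23, 26]
Merge: [9, 14, 14] + [3, 23, 26] -> [3, 9, 14, 14, 23, 26]

Final sorted array: [3, 9, 14, 14, 23, 26]

The merge sort proceeds by recursively splitting the array and merging sorted halves.
After all merges, the sorted array is [3, 9, 14, 14, 23, 26].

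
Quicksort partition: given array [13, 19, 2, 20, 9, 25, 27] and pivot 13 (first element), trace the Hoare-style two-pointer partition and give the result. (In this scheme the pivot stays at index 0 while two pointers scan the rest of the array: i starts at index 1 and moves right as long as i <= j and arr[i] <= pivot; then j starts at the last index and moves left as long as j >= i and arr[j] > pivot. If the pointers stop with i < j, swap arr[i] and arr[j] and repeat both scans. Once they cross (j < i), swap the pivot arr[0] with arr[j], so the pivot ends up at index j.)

Hoare-style two-pointer partition with pivot = 13:

Initial array: [13, 19, 2, 20, 9, 25, 27]

Pointers start at i = 1, j = 6.
i stops at index 1 (arr[1]=19 > 13), j stops at index 4 (arr[4]=9 <= 13): swap arr[1] and arr[4], array becomes [13, 9, 2, 20, 19, 25, 27]
i ends at 3, j ends at 2: the pointers have crossed (j < i), so scanning stops.

Swap pivot arr[0] with arr[2] to place pivot at position 2: [2, 9, 13, 20, 19, 25, 27]
Pivot position: 2

After partitioning with pivot 13, the array becomes [2, 9, 13, 20, 19, 25, 27]. The pivot is placed at index 2. All elements to the left of the pivot are <= 13, and all elements to the right are > 13.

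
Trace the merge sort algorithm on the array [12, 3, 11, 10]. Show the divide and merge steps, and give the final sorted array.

Merge sort trace:

Split: [12, 3, 11, 10] -> [12, 3] and [11, 10]
  Split: [12, 3] -> [12] and [3]
  Merge: [12] + [3] -> [3, 12]
  Split: [11, 10] -> [11] and [10]
  Merge: [11] + [10] -> [10, 11]
Merge: [3, 12] + [10, 11] -> [3, 10, 11, 12]

Final sorted array: [3, 10, 11, 12]

The merge sort proceeds by recursively splitting the array and merging sorted halves.
After all merges, the sorted array is [3, 10, 11, 12].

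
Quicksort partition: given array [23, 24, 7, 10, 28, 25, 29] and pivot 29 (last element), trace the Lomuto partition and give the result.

Lomuto partition with pivot = 29:

Initial array: [23, 24, 7, 10, 28, 25, 29]

arr[0]=23 <= 29: swap with position 0, array becomes [23, 24, 7, 10, 28, 25, 29]
arr[1]=24 <= 29: swap with position 1, array becomes [23, 24, 7, 10, 28, 25, 29]
arr[2]=7 <= 29: swap with position 2, array becomes [23, 24, 7, 10, 28, 25, 29]
arr[3]=10 <= 29: swap with position 3, array becomes [23, 24, 7, 10, 28, 25, 29]
arr[4]=28 <= 29: swap with position 4, array becomes [23, 24, 7, 10, 28, 25, 29]
arr[5]=25 <= 29: swap with position 5, array becomes [23, 24, 7, 10, 28, 25, 29]

Place pivot at position 6: [23, 24, 7, 10, 28, 25, 29]
Pivot position: 6

After partitioning with pivot 29, the array becomes [23, 24, 7, 10, 28, 25, 29]. The pivot is placed at index 6. All elements to the left of the pivot are <= 29, and all elements to the right are > 29.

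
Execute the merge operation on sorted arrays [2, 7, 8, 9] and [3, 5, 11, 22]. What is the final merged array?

Merging process:

Compare 2 vs 3: take 2 from left. Merged: [2]
Compare 7 vs 3: take 3 from right. Merged: [2, 3]
Compare 7 vs 5: take 5 from right. Merged: [2, 3, 5]
Compare 7 vs 11: take 7 from left. Merged: [2, 3, 5, 7]
Compare 8 vs 11: take 8 from left. Merged: [2, 3, 5, 7, 8]
Compare 9 vs 11: take 9 from left. Merged: [2, 3, 5, 7, 8, 9]
Append remaining from right: [11, 22]. Merged: [2, 3, 5, 7, 8, 9, 11, 22]

Final merged array: [2, 3, 5, 7, 8, 9, 11, 22]
Total comparisons: 6

The merged array is [2, 3, 5, 7, 8, 9, 11, 22], requiring 6 comparisons. The merge step runs in O(n) time where n is the total number of elements.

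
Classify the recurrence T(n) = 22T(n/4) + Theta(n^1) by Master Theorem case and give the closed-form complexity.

Master Theorem for T(n) = 22T(n/4) + O(n^1):

a = 22, b = 4, c = 1
log_b(a) = log_4(22) = 2.2297

Case 1: c = 1 < log_4(22) = 2.2297
T(n) = O(n^(log_4 22))

For T(n) = 22T(n/4) + O(n^1): log_4(22) = 2.2297. This is Case 1 of the Master Theorem (c < log_b(a), work dominated by leaves), giving O(n^(log_4 22)).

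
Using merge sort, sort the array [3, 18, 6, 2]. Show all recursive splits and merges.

Merge sort trace:

Split: [3, 18, 6, 2] -> [3, 18] and [6, 2]
  Split: [3, 18] -> [3] and [18]
  Merge: [3] + [18] -> [3, 18]
  Split: [6, 2] -> [6] and [2]
  Merge: [6] + [2] -> [2, 6]
Merge: [3, 18] + [2, 6] -> [2, 3, 6, 18]

Final sorted array: [2, 3, 6, 18]

The merge sort proceeds by recursively splitting the array and merging sorted halves.
After all merges, the sorted array is [2, 3, 6, 18].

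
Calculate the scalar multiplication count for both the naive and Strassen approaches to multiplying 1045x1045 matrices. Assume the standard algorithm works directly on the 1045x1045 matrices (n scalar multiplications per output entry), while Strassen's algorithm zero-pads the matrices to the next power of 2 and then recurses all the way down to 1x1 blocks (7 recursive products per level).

Matrix multiplication for 1045x1045 matrices:

Strassen's algorithm requires power-of-2 dimensions. Pad 1045x1045 to 2048x2048 (next power of 2).

Standard algorithm: 1045^3 = 1141166125 multiplications
Strassen's algorithm: 7^(log2(2048)) = 7^11 = 1977326743 multiplications
Difference: 1141166125 - 1977326743 = -836160618 (Strassen uses MORE here due to padding overhead — for small or just-over-power-of-2 n, padding can outweigh the per-level savings)

Standard: 1141166125 multiplications (1045^3). Strassen: 1977326743 multiplications (7^11, after padding to 2048x2048). Strassen reduces 8 recursive multiplications to 7 at each level.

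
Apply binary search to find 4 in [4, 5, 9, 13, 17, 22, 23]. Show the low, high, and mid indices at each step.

Binary search for 4 in [4, 5, 9, 13, 17, 22, 23]:

lo=0, hi=6, mid=3, arr[mid]=13 -> 13 > 4, search left half
lo=0, hi=2, mid=1, arr[mid]=5 -> 5 > 4, search left half
lo=0, hi=0, mid=0, arr[mid]=4 -> Found target at index 0!

Binary search finds 4 at index 0 after 3 comparisons. The search repeatedly halves the search space by comparing with the middle element.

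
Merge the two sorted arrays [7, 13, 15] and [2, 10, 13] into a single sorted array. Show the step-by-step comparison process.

Merging process:

Compare 7 vs 2: take 2 from right. Merged: [2]
Compare 7 vs 10: take 7 from left. Merged: [2, 7]
Compare 13 vs 10: take 10 from right. Merged: [2, 7, 10]
Compare 13 vs 13: take 13 from left. Merged: [2, 7, 10, 13]
Compare 15 vs 13: take 13 from right. Merged: [2, 7, 10, 13, 13]
Append remaining from left: [15]. Merged: [2, 7, 10, 13, 13, 15]

Final merged array: [2, 7, 10, 13, 13, 15]
Total comparisons: 5

The merged array is [2, 7, 10, 13, 13, 15], requiring 5 comparisons. The merge step runs in O(n) time where n is the total number of elements.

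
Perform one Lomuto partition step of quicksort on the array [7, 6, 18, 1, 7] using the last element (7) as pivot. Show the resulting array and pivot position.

Lomuto partition with pivot = 7:

Initial array: [7, 6, 18, 1, 7]

arr[0]=7 <= 7: swap with position 0, array becomes [7, 6, 18, 1, 7]
arr[1]=6 <= 7: swap with position 1, array becomes [7, 6, 18, 1, 7]
arr[2]=18 > 7: no swap
arr[3]=1 <= 7: swap with position 2, array becomes [7, 6, 1, 18, 7]

Place pivot at position 3: [7, 6, 1, 7, 18]
Pivot position: 3

After partitioning with pivot 7, the array becomes [7, 6, 1, 7, 18]. The pivot is placed at index 3. All elements to the left of the pivot are <= 7, and all elements to the right are > 7.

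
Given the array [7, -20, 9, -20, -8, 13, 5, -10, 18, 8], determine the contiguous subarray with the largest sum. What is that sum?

Using Kadane's algorithm on [7, -20, 9, -20, -8, 13, 5, -10, 18, 8]:

Scanning through the array:
Position 1 (value -20): max_ending_here = -13, max_so_far = 7
Position 2 (value 9): max_ending_here = 9, max_so_far = 9
Position 3 (value -20): max_ending_here = -11, max_so_far = 9
Position 4 (value -8): max_ending_here = -8, max_so_far = 9
Position 5 (value 13): max_ending_here = 13, max_so_far = 13
Position 6 (value 5): max_ending_here = 18, max_so_far = 18
Position 7 (value -10): max_ending_here = 8, max_so_far = 18
Position 8 (value 18): max_ending_here = 26, max_so_far = 26
Position 9 (value 8): max_ending_here = 34, max_so_far = 34

Maximum subarray: [13, 5, -10, 18, 8]
Maximum sum: 34

The maximum subarray is [13, 5, -10, 18, 8] with sum 34. This subarray runs from index 5 to index 9.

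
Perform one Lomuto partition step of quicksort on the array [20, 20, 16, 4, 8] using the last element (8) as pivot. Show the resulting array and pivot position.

Lomuto partition with pivot = 8:

Initial array: [20, 20, 16, 4, 8]

arr[0]=20 > 8: no swap
arr[1]=20 > 8: no swap
arr[2]=16 > 8: no swap
arr[3]=4 <= 8: swap with position 0, array becomes [4, 20, 16, 20, 8]

Place pivot at position 1: [4, 8, 16, 20, 20]
Pivot position: 1

After partitioning with pivot 8, the array becomes [4, 8, 16, 20, 20]. The pivot is placed at index 1. All elements to the left of the pivot are <= 8, and all elements to the right are > 8.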